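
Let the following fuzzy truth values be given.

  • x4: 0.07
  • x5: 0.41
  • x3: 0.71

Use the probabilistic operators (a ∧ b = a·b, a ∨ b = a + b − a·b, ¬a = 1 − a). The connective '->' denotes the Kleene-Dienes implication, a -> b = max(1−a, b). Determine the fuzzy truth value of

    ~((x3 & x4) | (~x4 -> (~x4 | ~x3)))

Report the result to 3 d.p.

x3 & x4 = a·b on (0.7100, 0.0700) = 0.0497
~x4 = 1 − 0.0700 = 0.9300
~x4 = 1 − 0.0700 = 0.9300
~x3 = 1 − 0.7100 = 0.2900
~x4 | ~x3 = a + b − a·b on (0.9300, 0.2900) = 0.9503
~x4 -> (~x4 | ~x3)  [Kleene-Dienes: max(1−a, b)] with a=0.9300, b=0.9503 → 0.9503
(x3 & x4) | (~x4 -> (~x4 | ~x3)) = a + b − a·b on (0.0497, 0.9503) = 0.9528
~((x3 & x4) | (~x4 -> (~x4 | ~x3))) = 1 − 0.9528 = 0.0472

0.047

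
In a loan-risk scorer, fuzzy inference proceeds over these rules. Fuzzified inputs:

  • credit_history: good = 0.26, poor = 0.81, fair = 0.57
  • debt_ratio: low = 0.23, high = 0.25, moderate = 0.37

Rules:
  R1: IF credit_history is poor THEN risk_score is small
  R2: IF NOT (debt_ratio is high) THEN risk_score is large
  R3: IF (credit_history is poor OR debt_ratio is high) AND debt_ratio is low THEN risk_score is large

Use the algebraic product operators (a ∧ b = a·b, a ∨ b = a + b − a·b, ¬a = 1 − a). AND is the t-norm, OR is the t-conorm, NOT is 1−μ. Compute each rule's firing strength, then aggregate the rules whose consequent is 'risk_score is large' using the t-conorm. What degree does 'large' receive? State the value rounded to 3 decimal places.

R1: poor=0.81 → w = 0.8100
R2: ¬high=1−0.25=0.75 → w = 0.7500
R3: (poor=0.81 OR high=0.25) = 0.8575; AND[a·b] with low=0.23 → w = 0.1972
Rules with consequent 'large': {R2, R3} → strengths 0.7500, 0.1972
Aggregate via t-conorm [a + b − a·b]: 0.7993

0.799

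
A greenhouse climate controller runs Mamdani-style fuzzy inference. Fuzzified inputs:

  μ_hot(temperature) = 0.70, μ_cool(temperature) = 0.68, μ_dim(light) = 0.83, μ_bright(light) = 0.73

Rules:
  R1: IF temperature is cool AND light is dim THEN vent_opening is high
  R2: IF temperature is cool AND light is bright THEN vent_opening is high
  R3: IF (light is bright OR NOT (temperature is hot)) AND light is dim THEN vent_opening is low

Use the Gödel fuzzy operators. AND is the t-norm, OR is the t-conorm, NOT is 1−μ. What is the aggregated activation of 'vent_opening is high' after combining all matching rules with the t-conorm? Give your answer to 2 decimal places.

R1: cool=0.68, dim=0.83; AND[min(a, b)] → w = 0.68
R2: cool=0.68, bright=0.73; AND[min(a, b)] → w = 0.68
R3: (bright=0.73 OR ¬hot=1−0.70=0.30) = 0.73; AND[min(a, b)] with dim=0.83 → w = 0.73
Rules with consequent 'high': {R1, R2} → strengths 0.68, 0.68
Aggregate via t-conorm [max(a, b)]: 0.68

0.68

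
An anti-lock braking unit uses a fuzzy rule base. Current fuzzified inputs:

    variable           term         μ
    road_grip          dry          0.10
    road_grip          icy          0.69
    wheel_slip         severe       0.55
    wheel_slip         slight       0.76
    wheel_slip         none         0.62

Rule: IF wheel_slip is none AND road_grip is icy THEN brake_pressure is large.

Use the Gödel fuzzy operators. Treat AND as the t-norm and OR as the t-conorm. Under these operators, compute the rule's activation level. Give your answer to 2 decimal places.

0.62

firing strength: none=0.62, icy=0.69; AND[min(a, b)] → w = 0.62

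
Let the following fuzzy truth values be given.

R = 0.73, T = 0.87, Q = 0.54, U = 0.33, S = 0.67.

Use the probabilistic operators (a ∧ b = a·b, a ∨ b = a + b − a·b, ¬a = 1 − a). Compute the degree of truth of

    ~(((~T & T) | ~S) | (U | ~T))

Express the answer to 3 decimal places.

~T = 1 − 0.8700 = 0.1300
~T & T = a·b on (0.1300, 0.8700) = 0.1131
~S = 1 − 0.6700 = 0.3300
(~T & T) | ~S = a + b − a·b on (0.1131, 0.3300) = 0.4058
~T = 1 − 0.8700 = 0.1300
U | ~T = a + b − a·b on (0.3300, 0.1300) = 0.4171
((~T & T) | ~S) | (U | ~T) = a + b − a·b on (0.4058, 0.4171) = 0.6536
~(((~T & T) | ~S) | (U | ~T)) = 1 − 0.6536 = 0.3464

0.346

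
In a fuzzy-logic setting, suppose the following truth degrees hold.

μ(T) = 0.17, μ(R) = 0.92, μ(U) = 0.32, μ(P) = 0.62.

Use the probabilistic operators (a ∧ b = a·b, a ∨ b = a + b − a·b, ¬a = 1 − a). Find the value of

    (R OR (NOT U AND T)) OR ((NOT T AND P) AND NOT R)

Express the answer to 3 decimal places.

0.932

NOT U = 1 − 0.3200 = 0.6800
NOT U AND T = a·b on (0.6800, 0.1700) = 0.1156
R OR (NOT U AND T) = a + b − a·b on (0.9200, 0.1156) = 0.9292
NOT T = 1 − 0.1700 = 0.8300
NOT T AND P = a·b on (0.8300, 0.6200) = 0.5146
NOT R = 1 − 0.9200 = 0.0800
(NOT T AND P) AND NOT R = a·b on (0.5146, 0.0800) = 0.0412
(R OR (NOT U AND T)) OR ((NOT T AND P) AND NOT R) = a + b − a·b on (0.9292, 0.0412) = 0.9322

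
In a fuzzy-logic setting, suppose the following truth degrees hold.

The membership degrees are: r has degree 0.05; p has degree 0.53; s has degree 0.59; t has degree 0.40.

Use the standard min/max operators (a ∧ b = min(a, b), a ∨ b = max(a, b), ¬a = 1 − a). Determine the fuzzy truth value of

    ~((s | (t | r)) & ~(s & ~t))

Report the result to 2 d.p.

0.59

t | r = max(a, b) on (0.40, 0.05) = 0.40
s | (t | r) = max(a, b) on (0.59, 0.40) = 0.59
~t = 1 − 0.40 = 0.60
s & ~t = min(a, b) on (0.59, 0.60) = 0.59
~(s & ~t) = 1 − 0.59 = 0.41
(s | (t | r)) & ~(s & ~t) = min(a, b) on (0.59, 0.41) = 0.41
~((s | (t | r)) & ~(s & ~t)) = 1 − 0.41 = 0.59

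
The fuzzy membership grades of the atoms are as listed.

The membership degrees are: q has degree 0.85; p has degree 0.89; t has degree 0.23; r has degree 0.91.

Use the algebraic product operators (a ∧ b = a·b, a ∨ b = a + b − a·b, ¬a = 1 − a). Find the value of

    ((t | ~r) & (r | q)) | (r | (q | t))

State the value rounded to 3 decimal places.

0.993

~r = 1 − 0.9100 = 0.0900
t | ~r = a + b − a·b on (0.2300, 0.0900) = 0.2993
r | q = a + b − a·b on (0.9100, 0.8500) = 0.9865
(t | ~r) & (r | q) = a·b on (0.2993, 0.9865) = 0.2953
q | t = a + b − a·b on (0.8500, 0.2300) = 0.8845
r | (q | t) = a + b − a·b on (0.9100, 0.8845) = 0.9896
((t | ~r) & (r | q)) | (r | (q | t)) = a + b − a·b on (0.2953, 0.9896) = 0.9927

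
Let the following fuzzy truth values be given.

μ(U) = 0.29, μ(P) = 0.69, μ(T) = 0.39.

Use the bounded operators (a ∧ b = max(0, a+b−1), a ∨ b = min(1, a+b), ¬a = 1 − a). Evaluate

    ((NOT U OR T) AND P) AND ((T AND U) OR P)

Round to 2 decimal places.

0.38

NOT U = 1 − 0.29 = 0.71
NOT U OR T = min(1, a+b) on (0.71, 0.39) = 1.00
(NOT U OR T) AND P = max(0, a+b−1) on (1.00, 0.69) = 0.69
T AND U = max(0, a+b−1) on (0.39, 0.29) = 0.00
(T AND U) OR P = min(1, a+b) on (0.00, 0.69) = 0.69
((NOT U OR T) AND P) AND ((T AND U) OR P) = max(0, a+b−1) on (0.69, 0.69) = 0.38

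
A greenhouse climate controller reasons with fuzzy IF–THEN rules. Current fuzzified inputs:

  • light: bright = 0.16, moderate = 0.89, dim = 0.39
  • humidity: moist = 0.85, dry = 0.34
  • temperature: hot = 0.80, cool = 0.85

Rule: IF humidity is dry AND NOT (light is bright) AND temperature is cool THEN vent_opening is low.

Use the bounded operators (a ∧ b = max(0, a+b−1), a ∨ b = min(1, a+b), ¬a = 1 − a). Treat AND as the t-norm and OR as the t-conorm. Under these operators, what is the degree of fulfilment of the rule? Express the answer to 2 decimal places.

0.03

firing strength: dry=0.34, ¬bright=1−0.16=0.84, cool=0.85; AND[max(0, a+b−1)] → w = 0.03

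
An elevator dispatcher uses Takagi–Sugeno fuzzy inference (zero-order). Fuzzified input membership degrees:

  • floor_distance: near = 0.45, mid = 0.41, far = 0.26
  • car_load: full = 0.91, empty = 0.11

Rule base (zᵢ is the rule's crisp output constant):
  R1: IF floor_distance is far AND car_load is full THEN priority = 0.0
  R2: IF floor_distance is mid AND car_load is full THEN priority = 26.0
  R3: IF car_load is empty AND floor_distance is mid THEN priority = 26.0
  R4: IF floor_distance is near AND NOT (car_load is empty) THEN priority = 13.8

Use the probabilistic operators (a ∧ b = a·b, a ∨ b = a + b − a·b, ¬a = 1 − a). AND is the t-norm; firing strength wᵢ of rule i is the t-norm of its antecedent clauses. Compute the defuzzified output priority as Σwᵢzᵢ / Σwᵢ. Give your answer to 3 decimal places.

15.541

R1 (z=0.0): far=0.26, full=0.91; AND[a·b] → w = 0.2366
R2 (z=26.0): mid=0.41, full=0.91; AND[a·b] → w = 0.3731
R3 (z=26.0): empty=0.11, mid=0.41; AND[a·b] → w = 0.0451
R4 (z=13.8): near=0.45, ¬empty=1−0.11=0.89; AND[a·b] → w = 0.4005
Weighted average = (0.2366·0.0 + 0.3731·26.0 + 0.0451·26.0 + 0.4005·13.8) / (0.2366 + 0.3731 + 0.0451 + 0.4005)
  = 16.4001 / 1.0553 = 15.541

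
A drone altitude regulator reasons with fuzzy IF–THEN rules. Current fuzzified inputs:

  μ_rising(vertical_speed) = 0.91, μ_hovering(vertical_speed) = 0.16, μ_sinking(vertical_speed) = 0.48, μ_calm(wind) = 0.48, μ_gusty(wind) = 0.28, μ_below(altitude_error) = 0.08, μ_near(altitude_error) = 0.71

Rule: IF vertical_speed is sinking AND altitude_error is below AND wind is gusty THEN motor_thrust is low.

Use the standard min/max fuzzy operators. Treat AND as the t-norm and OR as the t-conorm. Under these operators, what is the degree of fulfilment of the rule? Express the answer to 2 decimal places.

firing strength: sinking=0.48, below=0.08, gusty=0.28; AND[min(a, b)] → w = 0.08

0.08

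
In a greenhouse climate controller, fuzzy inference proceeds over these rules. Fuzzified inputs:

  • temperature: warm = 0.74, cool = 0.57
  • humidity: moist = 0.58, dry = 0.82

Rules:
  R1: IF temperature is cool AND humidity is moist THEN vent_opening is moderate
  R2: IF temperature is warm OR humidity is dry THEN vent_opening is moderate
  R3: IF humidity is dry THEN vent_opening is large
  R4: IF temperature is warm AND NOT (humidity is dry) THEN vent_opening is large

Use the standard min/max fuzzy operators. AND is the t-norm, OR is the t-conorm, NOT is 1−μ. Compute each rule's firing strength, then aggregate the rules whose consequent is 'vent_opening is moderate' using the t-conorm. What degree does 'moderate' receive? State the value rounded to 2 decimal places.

R1: cool=0.57, moist=0.58; AND[min(a, b)] → w = 0.57
R2: warm=0.74, dry=0.82; OR[max(a, b)] → w = 0.82
R3: dry=0.82 → w = 0.82
R4: warm=0.74, ¬dry=1−0.82=0.18; AND[min(a, b)] → w = 0.18
Rules with consequent 'moderate': {R1, R2} → strengths 0.57, 0.82
Aggregate via t-conorm [max(a, b)]: 0.82

0.82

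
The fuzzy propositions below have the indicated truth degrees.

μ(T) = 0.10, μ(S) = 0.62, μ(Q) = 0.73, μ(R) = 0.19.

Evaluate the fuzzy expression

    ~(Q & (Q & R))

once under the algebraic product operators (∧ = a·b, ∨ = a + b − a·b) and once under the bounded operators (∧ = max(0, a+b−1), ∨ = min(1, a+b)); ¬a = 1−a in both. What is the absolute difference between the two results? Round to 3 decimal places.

Under algebraic product:
  Q & R = a·b on (0.7300, 0.1900) = 0.1387
  Q & (Q & R) = a·b on (0.7300, 0.1387) = 0.1013
  ~(Q & (Q & R)) = 1 − 0.1013 = 0.8987
  → value = 0.8987
Under bounded:
  Q & R = max(0, a+b−1) on (0.73, 0.19) = 0.00
  Q & (Q & R) = max(0, a+b−1) on (0.73, 0.00) = 0.00
  ~(Q & (Q & R)) = 1 − 0.00 = 1.00
  → value = 1.0000
|0.8987 − 1.0000| = 0.101

0.101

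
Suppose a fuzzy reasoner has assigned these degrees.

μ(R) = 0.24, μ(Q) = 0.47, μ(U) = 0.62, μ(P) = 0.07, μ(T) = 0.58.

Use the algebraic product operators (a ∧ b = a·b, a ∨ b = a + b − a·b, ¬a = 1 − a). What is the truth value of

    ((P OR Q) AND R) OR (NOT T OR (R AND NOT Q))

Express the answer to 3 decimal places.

P OR Q = a + b − a·b on (0.0700, 0.4700) = 0.5071
(P OR Q) AND R = a·b on (0.5071, 0.2400) = 0.1217
NOT T = 1 − 0.5800 = 0.4200
NOT Q = 1 − 0.4700 = 0.5300
R AND NOT Q = a·b on (0.2400, 0.5300) = 0.1272
NOT T OR (R AND NOT Q) = a + b − a·b on (0.4200, 0.1272) = 0.4938
((P OR Q) AND R) OR (NOT T OR (R AND NOT Q)) = a + b − a·b on (0.1217, 0.4938) = 0.5554

0.555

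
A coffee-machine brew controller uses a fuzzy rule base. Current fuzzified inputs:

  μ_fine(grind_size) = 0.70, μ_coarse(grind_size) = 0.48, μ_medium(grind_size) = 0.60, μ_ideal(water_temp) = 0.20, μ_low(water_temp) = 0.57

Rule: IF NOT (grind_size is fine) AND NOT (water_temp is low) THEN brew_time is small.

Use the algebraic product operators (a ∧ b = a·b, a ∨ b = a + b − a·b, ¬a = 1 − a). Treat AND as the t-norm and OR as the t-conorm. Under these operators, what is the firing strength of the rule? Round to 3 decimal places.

0.129

firing strength: ¬fine=1−0.70=0.30, ¬low=1−0.57=0.43; AND[a·b] → w = 0.1290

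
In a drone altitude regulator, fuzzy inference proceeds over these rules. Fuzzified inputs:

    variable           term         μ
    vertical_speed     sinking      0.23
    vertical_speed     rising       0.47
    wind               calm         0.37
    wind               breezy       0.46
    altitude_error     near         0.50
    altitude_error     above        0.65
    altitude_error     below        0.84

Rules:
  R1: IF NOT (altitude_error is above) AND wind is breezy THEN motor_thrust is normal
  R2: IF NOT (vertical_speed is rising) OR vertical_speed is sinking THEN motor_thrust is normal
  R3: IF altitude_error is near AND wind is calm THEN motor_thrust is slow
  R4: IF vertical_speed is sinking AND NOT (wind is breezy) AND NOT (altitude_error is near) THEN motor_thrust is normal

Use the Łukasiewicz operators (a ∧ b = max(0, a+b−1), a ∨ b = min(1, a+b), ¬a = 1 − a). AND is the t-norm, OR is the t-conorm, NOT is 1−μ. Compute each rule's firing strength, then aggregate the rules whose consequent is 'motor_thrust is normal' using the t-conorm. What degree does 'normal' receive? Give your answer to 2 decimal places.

0.76

R1: ¬above=1−0.65=0.35, breezy=0.46; AND[max(0, a+b−1)] → w = 0.00
R2: ¬rising=1−0.47=0.53, sinking=0.23; OR[min(1, a+b)] → w = 0.76
R3: near=0.50, calm=0.37; AND[max(0, a+b−1)] → w = 0.00
R4: sinking=0.23, ¬breezy=1−0.46=0.54, ¬near=1−0.50=0.50; AND[max(0, a+b−1)] → w = 0.00
Rules with consequent 'normal': {R1, R2, R4} → strengths 0.00, 0.76, 0.00
Aggregate via t-conorm [min(1, a+b)]: 0.76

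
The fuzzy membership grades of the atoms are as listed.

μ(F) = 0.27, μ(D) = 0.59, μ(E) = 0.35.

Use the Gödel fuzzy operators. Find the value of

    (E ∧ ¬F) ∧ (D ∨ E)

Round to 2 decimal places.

0.35

¬F = 1 − 0.27 = 0.73
E ∧ ¬F = min(a, b) on (0.35, 0.73) = 0.35
D ∨ E = max(a, b) on (0.59, 0.35) = 0.59
(E ∧ ¬F) ∧ (D ∨ E) = min(a, b) on (0.35, 0.59) = 0.35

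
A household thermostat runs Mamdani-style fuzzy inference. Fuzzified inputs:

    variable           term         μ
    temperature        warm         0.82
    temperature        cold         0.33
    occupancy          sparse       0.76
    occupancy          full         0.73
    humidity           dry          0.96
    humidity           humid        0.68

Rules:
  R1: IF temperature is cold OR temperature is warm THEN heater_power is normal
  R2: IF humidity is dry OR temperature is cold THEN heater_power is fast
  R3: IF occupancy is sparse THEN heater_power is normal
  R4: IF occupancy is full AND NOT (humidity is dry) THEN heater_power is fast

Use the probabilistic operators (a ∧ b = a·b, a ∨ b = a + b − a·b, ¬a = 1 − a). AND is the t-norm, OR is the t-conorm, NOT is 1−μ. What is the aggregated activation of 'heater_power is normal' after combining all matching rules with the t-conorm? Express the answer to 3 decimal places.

R1: cold=0.33, warm=0.82; OR[a + b − a·b] → w = 0.8794
R2: dry=0.96, cold=0.33; OR[a + b − a·b] → w = 0.9732
R3: sparse=0.76 → w = 0.7600
R4: full=0.73, ¬dry=1−0.96=0.04; AND[a·b] → w = 0.0292
Rules with consequent 'normal': {R1, R3} → strengths 0.8794, 0.7600
Aggregate via t-conorm [a + b − a·b]: 0.9711

0.971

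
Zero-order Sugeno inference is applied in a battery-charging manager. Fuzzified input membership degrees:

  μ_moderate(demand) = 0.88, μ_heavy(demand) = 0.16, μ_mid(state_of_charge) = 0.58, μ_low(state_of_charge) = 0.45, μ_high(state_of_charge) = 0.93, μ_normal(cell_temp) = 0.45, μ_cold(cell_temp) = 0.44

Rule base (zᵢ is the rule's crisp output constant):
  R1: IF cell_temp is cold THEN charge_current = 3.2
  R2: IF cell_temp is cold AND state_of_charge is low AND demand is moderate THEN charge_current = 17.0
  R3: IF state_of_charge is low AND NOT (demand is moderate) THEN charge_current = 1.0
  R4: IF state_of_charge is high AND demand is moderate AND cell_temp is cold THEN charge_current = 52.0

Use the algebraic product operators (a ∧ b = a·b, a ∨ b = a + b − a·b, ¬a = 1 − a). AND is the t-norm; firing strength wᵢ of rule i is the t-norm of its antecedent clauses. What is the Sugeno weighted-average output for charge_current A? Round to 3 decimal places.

22.511

R1 (z=3.2): cold=0.44 → w = 0.4400
R2 (z=17.0): cold=0.44, low=0.45, moderate=0.88; AND[a·b] → w = 0.1742
R3 (z=1.0): low=0.45, ¬moderate=1−0.88=0.12; AND[a·b] → w = 0.0540
R4 (z=52.0): high=0.93, moderate=0.88, cold=0.44; AND[a·b] → w = 0.3601
Weighted average = (0.4400·3.2 + 0.1742·17.0 + 0.0540·1.0 + 0.3601·52.0) / (0.4400 + 0.1742 + 0.0540 + 0.3601)
  = 23.1491 / 1.0283 = 22.511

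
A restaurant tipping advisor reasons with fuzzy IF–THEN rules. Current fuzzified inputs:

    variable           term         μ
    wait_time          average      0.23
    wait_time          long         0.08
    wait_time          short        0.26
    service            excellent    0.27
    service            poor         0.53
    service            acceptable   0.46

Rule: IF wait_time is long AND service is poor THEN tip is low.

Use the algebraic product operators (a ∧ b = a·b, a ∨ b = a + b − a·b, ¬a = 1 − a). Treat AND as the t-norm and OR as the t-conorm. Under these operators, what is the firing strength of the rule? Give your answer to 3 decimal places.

firing strength: long=0.08, poor=0.53; AND[a·b] → w = 0.0424

0.042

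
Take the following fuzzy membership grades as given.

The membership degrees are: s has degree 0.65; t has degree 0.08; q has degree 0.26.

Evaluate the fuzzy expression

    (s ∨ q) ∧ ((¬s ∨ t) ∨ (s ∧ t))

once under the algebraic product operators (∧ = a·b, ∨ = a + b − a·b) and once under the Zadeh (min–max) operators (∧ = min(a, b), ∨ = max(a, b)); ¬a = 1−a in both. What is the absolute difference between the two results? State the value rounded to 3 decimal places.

0.029

Under algebraic product:
  s ∨ q = a + b − a·b on (0.6500, 0.2600) = 0.7410
  ¬s = 1 − 0.6500 = 0.3500
  ¬s ∨ t = a + b − a·b on (0.3500, 0.0800) = 0.4020
  s ∧ t = a·b on (0.6500, 0.0800) = 0.0520
  (¬s ∨ t) ∨ (s ∧ t) = a + b − a·b on (0.4020, 0.0520) = 0.4331
  (s ∨ q) ∧ ((¬s ∨ t) ∨ (s ∧ t)) = a·b on (0.7410, 0.4331) = 0.3209
  → value = 0.3209
Under Zadeh (min–max):
  s ∨ q = max(a, b) on (0.65, 0.26) = 0.65
  ¬s = 1 − 0.65 = 0.35
  ¬s ∨ t = max(a, b) on (0.35, 0.08) = 0.35
  s ∧ t = min(a, b) on (0.65, 0.08) = 0.08
  (¬s ∨ t) ∨ (s ∧ t) = max(a, b) on (0.35, 0.08) = 0.35
  (s ∨ q) ∧ ((¬s ∨ t) ∨ (s ∧ t)) = min(a, b) on (0.65, 0.35) = 0.35
  → value = 0.3500
|0.3209 − 0.3500| = 0.029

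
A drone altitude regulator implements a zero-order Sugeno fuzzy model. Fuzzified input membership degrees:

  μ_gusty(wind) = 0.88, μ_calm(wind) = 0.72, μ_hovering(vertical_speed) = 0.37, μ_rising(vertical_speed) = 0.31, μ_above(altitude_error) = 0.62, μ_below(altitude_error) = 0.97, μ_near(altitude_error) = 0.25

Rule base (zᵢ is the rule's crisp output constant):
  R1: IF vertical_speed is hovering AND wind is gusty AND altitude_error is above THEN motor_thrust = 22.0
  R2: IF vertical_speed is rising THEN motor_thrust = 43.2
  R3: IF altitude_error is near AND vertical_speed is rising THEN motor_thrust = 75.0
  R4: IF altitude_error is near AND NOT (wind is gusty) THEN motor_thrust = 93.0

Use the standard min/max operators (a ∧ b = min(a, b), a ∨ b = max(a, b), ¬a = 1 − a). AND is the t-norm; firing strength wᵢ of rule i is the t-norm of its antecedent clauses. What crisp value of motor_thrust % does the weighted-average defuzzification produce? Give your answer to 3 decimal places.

R1 (z=22.0): hovering=0.37, gusty=0.88, above=0.62; AND[min(a, b)] → w = 0.37
R2 (z=43.2): rising=0.31 → w = 0.31
R3 (z=75.0): near=0.25, rising=0.31; AND[min(a, b)] → w = 0.25
R4 (z=93.0): near=0.25, ¬gusty=1−0.88=0.12; AND[min(a, b)] → w = 0.12
Weighted average = (0.37·22.0 + 0.31·43.2 + 0.25·75.0 + 0.12·93.0) / (0.37 + 0.31 + 0.25 + 0.12)
  = 51.4420 / 1.0500 = 48.992

48.992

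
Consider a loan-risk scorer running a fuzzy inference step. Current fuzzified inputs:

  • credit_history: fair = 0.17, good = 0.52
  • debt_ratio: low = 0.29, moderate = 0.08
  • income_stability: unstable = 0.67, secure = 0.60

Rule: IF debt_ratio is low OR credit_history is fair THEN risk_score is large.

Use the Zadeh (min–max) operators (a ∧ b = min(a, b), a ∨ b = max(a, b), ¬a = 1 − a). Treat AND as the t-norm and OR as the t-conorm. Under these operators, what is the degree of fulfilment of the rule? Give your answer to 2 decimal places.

0.29

firing strength: low=0.29, fair=0.17; OR[max(a, b)] → w = 0.29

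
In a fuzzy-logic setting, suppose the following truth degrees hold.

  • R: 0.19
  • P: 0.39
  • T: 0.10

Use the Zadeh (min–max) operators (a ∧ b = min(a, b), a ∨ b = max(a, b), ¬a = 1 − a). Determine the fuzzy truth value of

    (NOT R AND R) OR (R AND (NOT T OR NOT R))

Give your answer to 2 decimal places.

0.19

NOT R = 1 − 0.19 = 0.81
NOT R AND R = min(a, b) on (0.81, 0.19) = 0.19
NOT T = 1 − 0.10 = 0.90
NOT R = 1 − 0.19 = 0.81
NOT T OR NOT R = max(a, b) on (0.90, 0.81) = 0.90
R AND (NOT T OR NOT R) = min(a, b) on (0.19, 0.90) = 0.19
(NOT R AND R) OR (R AND (NOT T OR NOT R)) = max(a, b) on (0.19, 0.19) = 0.19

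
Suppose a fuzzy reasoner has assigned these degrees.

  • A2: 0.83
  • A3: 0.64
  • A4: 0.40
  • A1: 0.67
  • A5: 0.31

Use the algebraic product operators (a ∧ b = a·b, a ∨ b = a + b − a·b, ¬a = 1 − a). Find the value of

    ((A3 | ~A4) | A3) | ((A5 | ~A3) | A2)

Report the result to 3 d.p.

0.996

~A4 = 1 − 0.4000 = 0.6000
A3 | ~A4 = a + b − a·b on (0.6400, 0.6000) = 0.8560
(A3 | ~A4) | A3 = a + b − a·b on (0.8560, 0.6400) = 0.9482
~A3 = 1 − 0.6400 = 0.3600
A5 | ~A3 = a + b − a·b on (0.3100, 0.3600) = 0.5584
(A5 | ~A3) | A2 = a + b − a·b on (0.5584, 0.8300) = 0.9249
((A3 | ~A4) | A3) | ((A5 | ~A3) | A2) = a + b − a·b on (0.9482, 0.9249) = 0.9961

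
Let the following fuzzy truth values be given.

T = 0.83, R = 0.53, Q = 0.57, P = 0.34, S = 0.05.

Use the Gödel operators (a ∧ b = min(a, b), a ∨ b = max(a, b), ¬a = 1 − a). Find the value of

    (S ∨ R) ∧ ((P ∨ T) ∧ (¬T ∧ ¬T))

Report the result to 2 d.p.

0.17

S ∨ R = max(a, b) on (0.05, 0.53) = 0.53
P ∨ T = max(a, b) on (0.34, 0.83) = 0.83
¬T = 1 − 0.83 = 0.17
¬T = 1 − 0.83 = 0.17
¬T ∧ ¬T = min(a, b) on (0.17, 0.17) = 0.17
(P ∨ T) ∧ (¬T ∧ ¬T) = min(a, b) on (0.83, 0.17) = 0.17
(S ∨ R) ∧ ((P ∨ T) ∧ (¬T ∧ ¬T)) = min(a, b) on (0.53, 0.17) = 0.17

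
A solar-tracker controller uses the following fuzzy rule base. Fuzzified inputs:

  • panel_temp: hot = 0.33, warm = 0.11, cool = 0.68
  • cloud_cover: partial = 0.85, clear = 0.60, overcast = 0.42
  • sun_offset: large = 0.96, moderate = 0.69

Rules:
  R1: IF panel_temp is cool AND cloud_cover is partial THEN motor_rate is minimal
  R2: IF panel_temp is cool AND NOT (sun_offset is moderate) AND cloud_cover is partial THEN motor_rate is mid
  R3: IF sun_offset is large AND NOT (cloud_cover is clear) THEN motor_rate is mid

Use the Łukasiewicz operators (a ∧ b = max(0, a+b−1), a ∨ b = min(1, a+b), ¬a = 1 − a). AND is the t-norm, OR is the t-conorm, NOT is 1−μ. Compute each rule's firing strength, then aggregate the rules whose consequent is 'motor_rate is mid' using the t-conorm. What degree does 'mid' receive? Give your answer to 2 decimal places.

R1: cool=0.68, partial=0.85; AND[max(0, a+b−1)] → w = 0.53
R2: cool=0.68, ¬moderate=1−0.69=0.31, partial=0.85; AND[max(0, a+b−1)] → w = 0.00
R3: large=0.96, ¬clear=1−0.60=0.40; AND[max(0, a+b−1)] → w = 0.36
Rules with consequent 'mid': {R2, R3} → strengths 0.00, 0.36
Aggregate via t-conorm [min(1, a+b)]: 0.36

0.36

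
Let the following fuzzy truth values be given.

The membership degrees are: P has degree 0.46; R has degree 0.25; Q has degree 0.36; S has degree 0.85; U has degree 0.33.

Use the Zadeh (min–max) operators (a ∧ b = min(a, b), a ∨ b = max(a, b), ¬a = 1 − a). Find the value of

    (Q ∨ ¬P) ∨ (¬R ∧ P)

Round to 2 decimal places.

0.54

¬P = 1 − 0.46 = 0.54
Q ∨ ¬P = max(a, b) on (0.36, 0.54) = 0.54
¬R = 1 − 0.25 = 0.75
¬R ∧ P = min(a, b) on (0.75, 0.46) = 0.46
(Q ∨ ¬P) ∨ (¬R ∧ P) = max(a, b) on (0.54, 0.46) = 0.54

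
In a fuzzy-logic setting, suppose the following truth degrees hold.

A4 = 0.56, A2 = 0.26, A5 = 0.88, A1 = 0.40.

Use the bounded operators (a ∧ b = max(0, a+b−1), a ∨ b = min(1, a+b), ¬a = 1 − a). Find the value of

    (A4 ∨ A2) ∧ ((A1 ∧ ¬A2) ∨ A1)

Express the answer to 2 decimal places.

0.36

A4 ∨ A2 = min(1, a+b) on (0.56, 0.26) = 0.82
¬A2 = 1 − 0.26 = 0.74
A1 ∧ ¬A2 = max(0, a+b−1) on (0.40, 0.74) = 0.14
(A1 ∧ ¬A2) ∨ A1 = min(1, a+b) on (0.14, 0.40) = 0.54
(A4 ∨ A2) ∧ ((A1 ∧ ¬A2) ∨ A1) = max(0, a+b−1) on (0.82, 0.54) = 0.36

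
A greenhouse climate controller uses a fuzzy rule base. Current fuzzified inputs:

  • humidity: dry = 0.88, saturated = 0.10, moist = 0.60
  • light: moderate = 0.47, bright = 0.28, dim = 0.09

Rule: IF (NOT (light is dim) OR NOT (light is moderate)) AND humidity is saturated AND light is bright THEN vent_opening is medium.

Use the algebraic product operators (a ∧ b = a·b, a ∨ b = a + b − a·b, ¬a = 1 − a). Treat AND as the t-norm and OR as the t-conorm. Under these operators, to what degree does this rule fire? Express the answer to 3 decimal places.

firing strength: (¬dim=1−0.09=0.91 OR ¬moderate=1−0.47=0.53) = 0.9577; AND[a·b] with saturated=0.10, bright=0.28 → w = 0.0268

0.027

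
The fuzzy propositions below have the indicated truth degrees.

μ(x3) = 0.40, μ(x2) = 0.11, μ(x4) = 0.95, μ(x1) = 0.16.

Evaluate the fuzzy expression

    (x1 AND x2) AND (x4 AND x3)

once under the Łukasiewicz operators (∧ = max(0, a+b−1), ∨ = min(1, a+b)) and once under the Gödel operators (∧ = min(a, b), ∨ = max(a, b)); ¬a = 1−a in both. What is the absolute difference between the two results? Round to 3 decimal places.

0.110

Under Łukasiewicz:
  x1 AND x2 = max(0, a+b−1) on (0.16, 0.11) = 0.00
  x4 AND x3 = max(0, a+b−1) on (0.95, 0.40) = 0.35
  (x1 AND x2) AND (x4 AND x3) = max(0, a+b−1) on (0.00, 0.35) = 0.00
  → value = 0.0000
Under Gödel:
  x1 AND x2 = min(a, b) on (0.16, 0.11) = 0.11
  x4 AND x3 = min(a, b) on (0.95, 0.40) = 0.40
  (x1 AND x2) AND (x4 AND x3) = min(a, b) on (0.11, 0.40) = 0.11
  → value = 0.1100
|0.0000 − 0.1100| = 0.110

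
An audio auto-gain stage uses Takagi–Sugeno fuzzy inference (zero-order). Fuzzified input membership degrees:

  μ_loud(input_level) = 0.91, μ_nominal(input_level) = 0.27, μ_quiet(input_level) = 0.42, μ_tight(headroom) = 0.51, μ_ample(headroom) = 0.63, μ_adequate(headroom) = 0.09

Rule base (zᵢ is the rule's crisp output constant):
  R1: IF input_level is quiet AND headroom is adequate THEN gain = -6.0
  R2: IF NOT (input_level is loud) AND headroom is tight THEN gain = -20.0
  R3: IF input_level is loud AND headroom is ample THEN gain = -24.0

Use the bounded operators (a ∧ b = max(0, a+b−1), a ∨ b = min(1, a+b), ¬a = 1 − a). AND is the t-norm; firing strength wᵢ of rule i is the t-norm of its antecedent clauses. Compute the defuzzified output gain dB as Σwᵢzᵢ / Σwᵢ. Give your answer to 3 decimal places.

-24.000

R1 (z=-6.0): quiet=0.42, adequate=0.09; AND[max(0, a+b−1)] → w = 0.00
R2 (z=-20.0): ¬loud=1−0.91=0.09, tight=0.51; AND[max(0, a+b−1)] → w = 0.00
R3 (z=-24.0): loud=0.91, ample=0.63; AND[max(0, a+b−1)] → w = 0.54
Weighted average = (0.00·-6.0 + 0.00·-20.0 + 0.54·-24.0) / (0.00 + 0.00 + 0.54)
  = -12.9600 / 0.5400 = -24.000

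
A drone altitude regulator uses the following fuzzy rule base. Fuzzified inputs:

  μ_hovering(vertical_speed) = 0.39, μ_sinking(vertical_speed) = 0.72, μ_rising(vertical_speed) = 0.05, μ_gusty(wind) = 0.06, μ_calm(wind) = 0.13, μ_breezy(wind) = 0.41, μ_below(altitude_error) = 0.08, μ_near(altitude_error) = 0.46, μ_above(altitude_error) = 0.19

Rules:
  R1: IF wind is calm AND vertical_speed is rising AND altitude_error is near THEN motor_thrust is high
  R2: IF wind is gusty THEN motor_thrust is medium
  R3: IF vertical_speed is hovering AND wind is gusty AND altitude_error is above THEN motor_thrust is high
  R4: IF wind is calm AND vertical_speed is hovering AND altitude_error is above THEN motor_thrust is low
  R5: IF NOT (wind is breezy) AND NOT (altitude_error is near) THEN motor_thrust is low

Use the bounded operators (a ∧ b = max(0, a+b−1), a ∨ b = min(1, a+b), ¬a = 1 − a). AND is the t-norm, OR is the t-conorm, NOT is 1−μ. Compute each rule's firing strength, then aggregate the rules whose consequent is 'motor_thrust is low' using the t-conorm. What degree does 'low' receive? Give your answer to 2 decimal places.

0.13

R1: calm=0.13, rising=0.05, near=0.46; AND[max(0, a+b−1)] → w = 0.00
R2: gusty=0.06 → w = 0.06
R3: hovering=0.39, gusty=0.06, above=0.19; AND[max(0, a+b−1)] → w = 0.00
R4: calm=0.13, hovering=0.39, above=0.19; AND[max(0, a+b−1)] → w = 0.00
R5: ¬breezy=1−0.41=0.59, ¬near=1−0.46=0.54; AND[max(0, a+b−1)] → w = 0.13
Rules with consequent 'low': {R4, R5} → strengths 0.00, 0.13
Aggregate via t-conorm [min(1, a+b)]: 0.13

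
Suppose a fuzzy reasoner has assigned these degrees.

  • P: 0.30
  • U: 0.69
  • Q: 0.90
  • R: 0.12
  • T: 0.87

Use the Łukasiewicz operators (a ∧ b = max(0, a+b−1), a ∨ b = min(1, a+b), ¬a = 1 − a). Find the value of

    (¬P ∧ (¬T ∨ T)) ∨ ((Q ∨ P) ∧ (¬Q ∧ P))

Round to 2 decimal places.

0.70

¬P = 1 − 0.30 = 0.70
¬T = 1 − 0.87 = 0.13
¬T ∨ T = min(1, a+b) on (0.13, 0.87) = 1.00
¬P ∧ (¬T ∨ T) = max(0, a+b−1) on (0.70, 1.00) = 0.70
Q ∨ P = min(1, a+b) on (0.90, 0.30) = 1.00
¬Q = 1 − 0.90 = 0.10
¬Q ∧ P = max(0, a+b−1) on (0.10, 0.30) = 0.00
(Q ∨ P) ∧ (¬Q ∧ P) = max(0, a+b−1) on (1.00, 0.00) = 0.00
(¬P ∧ (¬T ∨ T)) ∨ ((Q ∨ P) ∧ (¬Q ∧ P)) = min(1, a+b) on (0.70, 0.00) = 0.70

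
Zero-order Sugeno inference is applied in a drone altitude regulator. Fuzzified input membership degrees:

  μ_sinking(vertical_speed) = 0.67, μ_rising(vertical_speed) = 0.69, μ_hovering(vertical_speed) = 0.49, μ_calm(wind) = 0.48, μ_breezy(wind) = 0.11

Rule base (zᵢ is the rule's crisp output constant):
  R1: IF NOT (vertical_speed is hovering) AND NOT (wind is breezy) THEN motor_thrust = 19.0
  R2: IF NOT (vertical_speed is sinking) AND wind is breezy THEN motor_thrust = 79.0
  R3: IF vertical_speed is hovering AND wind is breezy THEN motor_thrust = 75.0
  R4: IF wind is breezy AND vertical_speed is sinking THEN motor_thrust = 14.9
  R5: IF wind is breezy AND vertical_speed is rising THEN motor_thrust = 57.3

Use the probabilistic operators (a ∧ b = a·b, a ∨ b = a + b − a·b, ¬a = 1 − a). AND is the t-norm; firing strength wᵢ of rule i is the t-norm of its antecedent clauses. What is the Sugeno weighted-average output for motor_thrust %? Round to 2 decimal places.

30.25

R1 (z=19.0): ¬hovering=1−0.49=0.51, ¬breezy=1−0.11=0.89; AND[a·b] → w = 0.4539
R2 (z=79.0): ¬sinking=1−0.67=0.33, breezy=0.11; AND[a·b] → w = 0.0363
R3 (z=75.0): hovering=0.49, breezy=0.11; AND[a·b] → w = 0.0539
R4 (z=14.9): breezy=0.11, sinking=0.67; AND[a·b] → w = 0.0737
R5 (z=57.3): breezy=0.11, rising=0.69; AND[a·b] → w = 0.0759
Weighted average = (0.4539·19.0 + 0.0363·79.0 + 0.0539·75.0 + 0.0737·14.9 + 0.0759·57.3) / (0.4539 + 0.0363 + 0.0539 + 0.0737 + 0.0759)
  = 20.9815 / 0.6937 = 30.25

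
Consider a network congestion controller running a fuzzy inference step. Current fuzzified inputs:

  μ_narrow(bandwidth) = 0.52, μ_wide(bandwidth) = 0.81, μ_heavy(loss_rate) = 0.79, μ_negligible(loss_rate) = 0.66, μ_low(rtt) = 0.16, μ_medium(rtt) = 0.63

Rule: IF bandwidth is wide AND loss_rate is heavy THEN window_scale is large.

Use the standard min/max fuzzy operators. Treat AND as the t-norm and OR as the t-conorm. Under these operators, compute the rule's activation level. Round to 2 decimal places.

0.79

firing strength: wide=0.81, heavy=0.79; AND[min(a, b)] → w = 0.79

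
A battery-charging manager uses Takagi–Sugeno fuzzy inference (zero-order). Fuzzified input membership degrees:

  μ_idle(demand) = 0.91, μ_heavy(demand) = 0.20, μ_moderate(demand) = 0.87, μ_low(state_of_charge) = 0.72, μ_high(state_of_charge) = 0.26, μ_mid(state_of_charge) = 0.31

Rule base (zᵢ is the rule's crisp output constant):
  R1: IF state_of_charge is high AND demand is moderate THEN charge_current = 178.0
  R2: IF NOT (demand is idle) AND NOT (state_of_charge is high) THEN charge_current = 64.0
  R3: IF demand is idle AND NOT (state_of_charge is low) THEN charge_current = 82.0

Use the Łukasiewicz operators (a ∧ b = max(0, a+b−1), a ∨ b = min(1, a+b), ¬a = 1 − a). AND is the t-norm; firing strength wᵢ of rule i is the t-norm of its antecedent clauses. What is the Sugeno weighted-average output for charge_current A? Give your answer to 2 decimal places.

R1 (z=178.0): high=0.26, moderate=0.87; AND[max(0, a+b−1)] → w = 0.13
R2 (z=64.0): ¬idle=1−0.91=0.09, ¬high=1−0.26=0.74; AND[max(0, a+b−1)] → w = 0.00
R3 (z=82.0): idle=0.91, ¬low=1−0.72=0.28; AND[max(0, a+b−1)] → w = 0.19
Weighted average = (0.13·178.0 + 0.00·64.0 + 0.19·82.0) / (0.13 + 0.00 + 0.19)
  = 38.7200 / 0.3200 = 121.00

121.00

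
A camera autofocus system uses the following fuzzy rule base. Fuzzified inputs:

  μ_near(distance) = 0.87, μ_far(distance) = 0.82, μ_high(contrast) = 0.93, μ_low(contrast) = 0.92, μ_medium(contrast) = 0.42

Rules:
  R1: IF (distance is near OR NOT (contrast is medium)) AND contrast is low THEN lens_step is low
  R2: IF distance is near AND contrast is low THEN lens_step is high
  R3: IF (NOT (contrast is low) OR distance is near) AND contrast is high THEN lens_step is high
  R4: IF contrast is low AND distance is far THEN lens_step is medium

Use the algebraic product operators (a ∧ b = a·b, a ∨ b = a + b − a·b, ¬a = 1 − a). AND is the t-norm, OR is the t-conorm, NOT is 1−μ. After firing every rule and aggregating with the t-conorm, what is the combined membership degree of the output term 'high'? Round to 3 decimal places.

0.964

R1: (near=0.87 OR ¬medium=1−0.42=0.58) = 0.9454; AND[a·b] with low=0.92 → w = 0.8698
R2: near=0.87, low=0.92; AND[a·b] → w = 0.8004
R3: (¬low=1−0.92=0.08 OR near=0.87) = 0.8804; AND[a·b] with high=0.93 → w = 0.8188
R4: low=0.92, far=0.82; AND[a·b] → w = 0.7544
Rules with consequent 'high': {R2, R3} → strengths 0.8004, 0.8188
Aggregate via t-conorm [a + b − a·b]: 0.9638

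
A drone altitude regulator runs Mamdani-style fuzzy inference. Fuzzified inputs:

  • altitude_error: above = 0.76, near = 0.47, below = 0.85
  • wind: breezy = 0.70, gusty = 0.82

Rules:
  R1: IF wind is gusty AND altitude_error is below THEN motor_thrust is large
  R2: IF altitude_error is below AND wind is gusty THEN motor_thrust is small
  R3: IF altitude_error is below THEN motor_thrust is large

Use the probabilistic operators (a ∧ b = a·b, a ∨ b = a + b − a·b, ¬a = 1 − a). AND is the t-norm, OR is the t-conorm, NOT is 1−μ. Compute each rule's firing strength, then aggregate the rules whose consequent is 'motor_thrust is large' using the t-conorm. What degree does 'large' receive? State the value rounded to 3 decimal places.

0.955

R1: gusty=0.82, below=0.85; AND[a·b] → w = 0.6970
R2: below=0.85, gusty=0.82; AND[a·b] → w = 0.6970
R3: below=0.85 → w = 0.8500
Rules with consequent 'large': {R1, R3} → strengths 0.6970, 0.8500
Aggregate via t-conorm [a + b − a·b]: 0.9546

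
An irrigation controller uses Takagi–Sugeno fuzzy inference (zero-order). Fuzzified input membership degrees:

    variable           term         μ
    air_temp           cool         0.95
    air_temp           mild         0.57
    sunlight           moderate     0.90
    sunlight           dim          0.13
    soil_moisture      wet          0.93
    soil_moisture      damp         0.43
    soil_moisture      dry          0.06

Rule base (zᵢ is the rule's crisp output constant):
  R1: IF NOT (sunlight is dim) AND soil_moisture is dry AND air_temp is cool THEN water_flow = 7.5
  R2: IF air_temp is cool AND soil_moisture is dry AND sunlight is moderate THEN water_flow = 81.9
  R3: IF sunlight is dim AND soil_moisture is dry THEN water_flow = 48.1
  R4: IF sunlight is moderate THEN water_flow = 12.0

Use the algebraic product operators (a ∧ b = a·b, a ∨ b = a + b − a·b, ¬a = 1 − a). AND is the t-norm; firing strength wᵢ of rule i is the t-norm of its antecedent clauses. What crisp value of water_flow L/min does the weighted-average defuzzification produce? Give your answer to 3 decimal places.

15.613

R1 (z=7.5): ¬dim=1−0.13=0.87, dry=0.06, cool=0.95; AND[a·b] → w = 0.0496
R2 (z=81.9): cool=0.95, dry=0.06, moderate=0.90; AND[a·b] → w = 0.0513
R3 (z=48.1): dim=0.13, dry=0.06; AND[a·b] → w = 0.0078
R4 (z=12.0): moderate=0.90 → w = 0.9000
Weighted average = (0.0496·7.5 + 0.0513·81.9 + 0.0078·48.1 + 0.9000·12.0) / (0.0496 + 0.0513 + 0.0078 + 0.9000)
  = 15.7486 / 1.0087 = 15.613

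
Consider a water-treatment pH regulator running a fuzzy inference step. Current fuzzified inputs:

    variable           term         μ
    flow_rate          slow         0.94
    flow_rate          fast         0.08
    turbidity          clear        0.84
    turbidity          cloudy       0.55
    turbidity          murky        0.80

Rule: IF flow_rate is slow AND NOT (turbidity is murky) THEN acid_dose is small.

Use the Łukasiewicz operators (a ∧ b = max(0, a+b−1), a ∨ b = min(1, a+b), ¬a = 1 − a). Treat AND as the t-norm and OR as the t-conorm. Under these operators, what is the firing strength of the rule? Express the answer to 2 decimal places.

0.14

firing strength: slow=0.94, ¬murky=1−0.80=0.20; AND[max(0, a+b−1)] → w = 0.14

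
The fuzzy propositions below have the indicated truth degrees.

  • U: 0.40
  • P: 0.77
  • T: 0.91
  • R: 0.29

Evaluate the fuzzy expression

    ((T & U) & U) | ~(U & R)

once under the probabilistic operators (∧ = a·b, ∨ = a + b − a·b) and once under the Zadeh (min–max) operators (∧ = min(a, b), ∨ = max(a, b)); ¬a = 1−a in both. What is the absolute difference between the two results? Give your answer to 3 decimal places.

0.191

Under probabilistic:
  T & U = a·b on (0.9100, 0.4000) = 0.3640
  (T & U) & U = a·b on (0.3640, 0.4000) = 0.1456
  U & R = a·b on (0.4000, 0.2900) = 0.1160
  ~(U & R) = 1 − 0.1160 = 0.8840
  ((T & U) & U) | ~(U & R) = a + b − a·b on (0.1456, 0.8840) = 0.9009
  → value = 0.9009
Under Zadeh (min–max):
  T & U = min(a, b) on (0.91, 0.40) = 0.40
  (T & U) & U = min(a, b) on (0.40, 0.40) = 0.40
  U & R = min(a, b) on (0.40, 0.29) = 0.29
  ~(U & R) = 1 − 0.29 = 0.71
  ((T & U) & U) | ~(U & R) = max(a, b) on (0.40, 0.71) = 0.71
  → value = 0.7100
|0.9009 − 0.7100| = 0.191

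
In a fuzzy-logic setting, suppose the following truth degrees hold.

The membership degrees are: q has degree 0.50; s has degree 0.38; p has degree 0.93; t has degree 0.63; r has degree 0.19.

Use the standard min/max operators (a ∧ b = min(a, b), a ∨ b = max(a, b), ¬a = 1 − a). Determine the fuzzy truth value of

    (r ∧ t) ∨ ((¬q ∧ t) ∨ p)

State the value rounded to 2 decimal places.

0.93

r ∧ t = min(a, b) on (0.19, 0.63) = 0.19
¬q = 1 − 0.50 = 0.50
¬q ∧ t = min(a, b) on (0.50, 0.63) = 0.50
(¬q ∧ t) ∨ p = max(a, b) on (0.50, 0.93) = 0.93
(r ∧ t) ∨ ((¬q ∧ t) ∨ p) = max(a, b) on (0.19, 0.93) = 0.93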